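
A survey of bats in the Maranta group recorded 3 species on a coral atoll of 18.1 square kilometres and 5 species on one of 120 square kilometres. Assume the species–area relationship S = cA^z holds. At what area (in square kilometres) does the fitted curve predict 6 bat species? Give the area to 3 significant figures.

z = ln(5/3) / ln(120/18.1) = 0.5108 / 1.8916 = 0.2701
c = 3 / 18.1^0.2701 = 3 / 2.186 = 1.372
A = (6/1.372)^(1/0.2701) ⇒ ln A = ln(4.372)/0.2701 = 5.4626
A = e^5.4626 ≈ 235.7 square kilometres

236 square kilometres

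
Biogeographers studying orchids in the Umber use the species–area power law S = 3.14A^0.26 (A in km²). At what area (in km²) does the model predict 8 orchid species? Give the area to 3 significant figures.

36.5 km²

8 = 3.14 × A^0.26  ⇒  A^0.26 = 8/3.14 = 2.548
ln A = ln(2.548) / 0.26 = 0.9352 / 0.26 = 3.5970
A = e^3.5970 ≈ 36.49 km²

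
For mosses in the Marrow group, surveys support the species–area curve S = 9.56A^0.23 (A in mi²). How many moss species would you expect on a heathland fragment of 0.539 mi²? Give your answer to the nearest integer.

8 species

S = 9.56 × 0.539^0.23
ln S = ln 9.56 + 0.23 × ln 0.539 = 2.2576 + 0.23 × -0.6180 = 2.1154
S = e^2.1154 ≈ 8.293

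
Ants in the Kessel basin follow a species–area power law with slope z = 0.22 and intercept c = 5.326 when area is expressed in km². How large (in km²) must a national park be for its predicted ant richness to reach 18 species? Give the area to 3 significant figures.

253 km²

18 = 5.326 × A^0.22  ⇒  A^0.22 = 18/5.326 = 3.38
ln A = ln(3.38) / 0.22 = 1.2178 / 0.22 = 5.5353
A = e^5.5353 ≈ 253.5 km²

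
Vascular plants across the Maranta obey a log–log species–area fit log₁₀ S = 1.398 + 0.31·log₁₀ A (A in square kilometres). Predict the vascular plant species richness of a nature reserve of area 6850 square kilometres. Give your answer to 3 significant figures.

386

S = 25 × 6850^0.31 = 25 × 15.45 ≈ 386.4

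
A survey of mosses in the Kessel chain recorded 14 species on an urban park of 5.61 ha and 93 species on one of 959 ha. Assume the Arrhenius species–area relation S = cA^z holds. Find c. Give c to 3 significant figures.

z = ln(S₂/S₁) / ln(A₂/A₁) = ln(93/14) / ln(959/5.61) = 1.8935 / 5.1413 = 0.3683
c = S₁ / A₁^z = 14 / 5.61^0.3683 = 14 / 1.887 = 7.418

7.42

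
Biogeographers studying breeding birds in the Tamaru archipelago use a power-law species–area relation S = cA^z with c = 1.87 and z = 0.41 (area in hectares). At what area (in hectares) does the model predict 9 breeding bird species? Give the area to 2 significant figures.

46 hectares

9 = 1.87 × A^0.41  ⇒  A^0.41 = 9/1.87 = 4.813
ln A = ln(4.813) / 0.41 = 1.5713 / 0.41 = 3.8324
A = e^3.8324 ≈ 46.17 hectares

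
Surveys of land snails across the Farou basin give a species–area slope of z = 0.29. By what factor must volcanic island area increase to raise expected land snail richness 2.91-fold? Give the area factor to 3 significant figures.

39.8

(A₂/A₁)^0.29 = 2.91, so A₂/A₁ = 2.91^(1/0.29) = 2.91^3.448
ln(A₂/A₁) = ln 2.91 / 0.29 = 1.0682 / 0.29 = 3.6833
A₂/A₁ = e^3.6833 ≈ 39.78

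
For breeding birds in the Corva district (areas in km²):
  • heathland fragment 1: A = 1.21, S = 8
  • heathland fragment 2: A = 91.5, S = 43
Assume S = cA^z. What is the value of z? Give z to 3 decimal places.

Taking logs: ln S = ln c + z ln A, so z = (ln S₂ − ln S₁)/(ln A₂ − ln A₁).
z = ln(43/8) / ln(91.5/1.21) = ln(5.375) / ln(75.62) = 1.6818 / 4.3257 = 0.3888

0.389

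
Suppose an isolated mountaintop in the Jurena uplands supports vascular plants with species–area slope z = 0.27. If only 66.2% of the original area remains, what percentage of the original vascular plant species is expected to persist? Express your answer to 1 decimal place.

S_new/S_old = (A_new/A_old)^z = 0.662^0.27
= exp(0.27 × ln 0.662) = exp(0.27 × -0.4125) = exp(-0.1114) ≈ 0.8946

89.5%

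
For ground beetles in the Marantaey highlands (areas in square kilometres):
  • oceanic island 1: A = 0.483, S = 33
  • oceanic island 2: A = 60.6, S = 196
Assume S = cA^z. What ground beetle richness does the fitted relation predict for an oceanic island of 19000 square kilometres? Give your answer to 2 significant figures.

1600

z = ln(196/33) / ln(60.6/0.483) = 1.7816 / 4.8320 = 0.3687
c = 33 / 0.483^0.3687 = 33 / 0.7647 = 43.16
S₃ = 43.16 × 19000^0.3687 = 43.16 × 37.81 ≈ 1632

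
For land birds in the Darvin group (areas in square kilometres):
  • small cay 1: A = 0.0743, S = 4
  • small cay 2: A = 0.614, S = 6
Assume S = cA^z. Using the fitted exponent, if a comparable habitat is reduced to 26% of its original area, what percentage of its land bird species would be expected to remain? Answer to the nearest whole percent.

z = ln(6/4) / ln(0.614/0.0743) = 0.4055 / 2.1119 = 0.1920
S_new/S_old = (A_new/A_old)^z = 0.26^0.1920 = exp(0.1920 × -1.3471) = 0.7721

77%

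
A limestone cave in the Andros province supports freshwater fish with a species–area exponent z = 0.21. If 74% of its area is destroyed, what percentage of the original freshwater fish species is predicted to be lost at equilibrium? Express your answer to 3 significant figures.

24.6%

S_new/S_old = (A_new/A_old)^z = 0.26^0.21
= exp(0.21 × ln 0.26) = exp(0.21 × -1.3471) = exp(-0.2829) ≈ 0.7536
Fraction lost = 1 − 0.7536 = 0.2464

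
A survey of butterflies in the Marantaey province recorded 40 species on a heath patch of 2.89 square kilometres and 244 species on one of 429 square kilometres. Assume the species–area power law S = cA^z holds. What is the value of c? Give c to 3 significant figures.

27.3

z = ln(S₂/S₁) / ln(A₂/A₁) = ln(244/40) / ln(429/2.89) = 1.8083 / 5.0002 = 0.3616
c = S₁ / A₁^z = 40 / 2.89^0.3616 = 40 / 1.468 = 27.25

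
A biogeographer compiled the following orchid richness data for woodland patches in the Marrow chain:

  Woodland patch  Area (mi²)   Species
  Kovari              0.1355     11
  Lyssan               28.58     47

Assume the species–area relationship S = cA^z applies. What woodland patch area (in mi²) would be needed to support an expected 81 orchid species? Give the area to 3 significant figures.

212 mi²

z = ln(47/11) / ln(28.58/0.1355) = 1.4523 / 5.3515 = 0.2714
c = 11 / 0.1355^0.2714 = 11 / 0.5813 = 18.92
A = (81/18.92)^(1/0.2714) ⇒ ln A = ln(4.281)/0.2714 = 5.3584
A = e^5.3584 ≈ 212.4 mi²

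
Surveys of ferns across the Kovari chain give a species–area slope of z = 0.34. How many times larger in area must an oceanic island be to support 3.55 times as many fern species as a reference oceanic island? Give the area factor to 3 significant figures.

41.5

(A₂/A₁)^0.34 = 3.55, so A₂/A₁ = 3.55^(1/0.34) = 3.55^2.941
ln(A₂/A₁) = ln 3.55 / 0.34 = 1.2669 / 0.34 = 3.7263
A₂/A₁ = e^3.7263 ≈ 41.53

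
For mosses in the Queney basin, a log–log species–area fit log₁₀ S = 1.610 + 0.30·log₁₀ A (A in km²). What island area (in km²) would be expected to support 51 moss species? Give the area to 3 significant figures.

2.11 km²

51 = 40.74 × A^0.3  ⇒  A^0.3 = 51/40.74 = 1.252
ln A = ln(1.252) / 0.3 = 0.2247 / 0.3 = 0.7489
A = e^0.7489 ≈ 2.115 km²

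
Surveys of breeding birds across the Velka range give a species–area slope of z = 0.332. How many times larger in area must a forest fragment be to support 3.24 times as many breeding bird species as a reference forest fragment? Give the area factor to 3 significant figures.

(A₂/A₁)^0.332 = 3.24, so A₂/A₁ = 3.24^(1/0.332) = 3.24^3.012
ln(A₂/A₁) = ln 3.24 / 0.332 = 1.1756 / 0.332 = 3.5409
A₂/A₁ = e^3.5409 ≈ 34.5

34.5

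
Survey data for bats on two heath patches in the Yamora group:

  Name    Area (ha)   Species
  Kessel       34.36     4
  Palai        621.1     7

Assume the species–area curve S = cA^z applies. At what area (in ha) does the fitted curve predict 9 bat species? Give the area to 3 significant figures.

z = ln(7/4) / ln(621.1/34.36) = 0.5596 / 2.8946 = 0.1933
c = 4 / 34.36^0.1933 = 4 / 1.981 = 2.019
A = (9/2.019)^(1/0.1933) ⇒ ln A = ln(4.458)/0.1933 = 7.7314
A = e^7.7314 ≈ 2279 ha

2280 ha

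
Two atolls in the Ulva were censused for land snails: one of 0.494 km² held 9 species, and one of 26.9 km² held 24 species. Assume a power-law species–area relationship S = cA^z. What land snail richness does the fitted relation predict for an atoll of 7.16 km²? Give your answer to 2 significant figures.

z = ln(24/9) / ln(26.9/0.494) = 0.9808 / 3.9973 = 0.2454
c = 9 / 0.494^0.2454 = 9 / 0.8411 = 10.7
S₃ = 10.7 × 7.16^0.2454 = 10.7 × 1.621 ≈ 17.34

17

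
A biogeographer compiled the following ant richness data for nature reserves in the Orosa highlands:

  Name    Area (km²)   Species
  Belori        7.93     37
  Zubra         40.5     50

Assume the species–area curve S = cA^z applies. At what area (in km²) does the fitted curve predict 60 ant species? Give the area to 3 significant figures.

z = ln(50/37) / ln(40.5/7.93) = 0.3011 / 1.6306 = 0.1847
c = 37 / 7.93^0.1847 = 37 / 1.466 = 25.24
A = (60/25.24)^(1/0.1847) ⇒ ln A = ln(2.377)/0.1847 = 4.6887
A = e^4.6887 ≈ 108.7 km²

109 km²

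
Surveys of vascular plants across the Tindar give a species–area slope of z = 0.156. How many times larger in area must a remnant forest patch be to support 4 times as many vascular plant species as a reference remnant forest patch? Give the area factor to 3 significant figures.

(A₂/A₁)^0.156 = 4, so A₂/A₁ = 4^(1/0.156) = 4^6.41
ln(A₂/A₁) = ln 4 / 0.156 = 1.3863 / 0.156 = 8.8865
A₂/A₁ = e^8.8865 ≈ 7234

7230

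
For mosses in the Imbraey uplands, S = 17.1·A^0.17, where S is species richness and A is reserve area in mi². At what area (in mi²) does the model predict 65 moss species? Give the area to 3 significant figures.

2580 mi²

65 = 17.1 × A^0.17  ⇒  A^0.17 = 65/17.1 = 3.801
ln A = ln(3.801) / 0.17 = 1.3353 / 0.17 = 7.8548
A = e^7.8548 ≈ 2578 mi²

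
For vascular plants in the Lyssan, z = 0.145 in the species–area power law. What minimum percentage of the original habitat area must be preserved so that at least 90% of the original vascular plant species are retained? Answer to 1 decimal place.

48.4%

Need (A_new/A_old)^0.145 = 0.9, so A_new/A_old = 0.9^(1/0.145) = 0.9^6.897
ln(A_new/A_old) = ln 0.9 / 0.145 = -0.1054 / 0.145 = -0.7266
A_new/A_old = e^-0.7266 ≈ 0.4835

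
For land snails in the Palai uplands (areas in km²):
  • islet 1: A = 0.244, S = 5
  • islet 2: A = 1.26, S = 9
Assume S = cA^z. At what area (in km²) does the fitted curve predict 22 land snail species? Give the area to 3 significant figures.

z = ln(9/5) / ln(1.26/0.244) = 0.5878 / 1.6417 = 0.3580
c = 5 / 0.244^0.3580 = 5 / 0.6035 = 8.285
A = (22/8.285)^(1/0.3580) ⇒ ln A = ln(2.655)/0.3580 = 2.7276
A = e^2.7276 ≈ 15.3 km²

15.3 km²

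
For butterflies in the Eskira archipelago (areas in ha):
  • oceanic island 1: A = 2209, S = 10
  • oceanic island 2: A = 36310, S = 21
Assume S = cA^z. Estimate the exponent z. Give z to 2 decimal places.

0.27

Taking logs: ln S = ln c + z ln A, so z = (ln S₂ − ln S₁)/(ln A₂ − ln A₁).
z = ln(21/10) / ln(36310/2209) = ln(2.1) / ln(16.44) = 0.7419 / 2.7996 = 0.2650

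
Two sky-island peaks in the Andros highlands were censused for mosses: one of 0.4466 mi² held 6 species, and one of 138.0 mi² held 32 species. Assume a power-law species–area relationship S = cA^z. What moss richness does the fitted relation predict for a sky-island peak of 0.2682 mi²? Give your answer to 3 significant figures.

5.17

z = ln(32/6) / ln(138/0.4466) = 1.6740 / 5.7333 = 0.2920
c = 6 / 0.4466^0.2920 = 6 / 0.7903 = 7.592
S₃ = 7.592 × 0.2682^0.2920 = 7.592 × 0.681 ≈ 5.17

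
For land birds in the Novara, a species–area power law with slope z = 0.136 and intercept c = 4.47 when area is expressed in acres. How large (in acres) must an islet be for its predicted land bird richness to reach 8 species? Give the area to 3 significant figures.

72.2 acres

8 = 4.47 × A^0.136  ⇒  A^0.136 = 8/4.47 = 1.79
ln A = ln(1.79) / 0.136 = 0.5821 / 0.136 = 4.2798
A = e^4.2798 ≈ 72.23 acres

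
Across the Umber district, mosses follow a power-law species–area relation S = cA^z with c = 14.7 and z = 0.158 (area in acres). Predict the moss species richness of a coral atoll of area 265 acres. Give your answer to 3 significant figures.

S = 14.7 × 265^0.158
ln S = ln 14.7 + 0.158 × ln 265 = 2.6878 + 0.158 × 5.5797 = 3.5694
S = e^3.5694 ≈ 35.5

35.5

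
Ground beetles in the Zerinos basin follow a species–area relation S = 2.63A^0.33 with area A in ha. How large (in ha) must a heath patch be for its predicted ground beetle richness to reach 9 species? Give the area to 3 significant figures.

41.6 ha

9 = 2.63 × A^0.33  ⇒  A^0.33 = 9/2.63 = 3.422
ln A = ln(3.422) / 0.33 = 1.2302 / 0.33 = 3.7280
A = e^3.7280 ≈ 41.6 ha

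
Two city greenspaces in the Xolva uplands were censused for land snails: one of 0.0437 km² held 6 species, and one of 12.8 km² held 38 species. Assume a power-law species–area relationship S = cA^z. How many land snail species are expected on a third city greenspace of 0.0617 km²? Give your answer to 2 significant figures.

6.7

z = ln(38/6) / ln(12.8/0.0437) = 1.8458 / 5.6799 = 0.3250
c = 6 / 0.0437^0.3250 = 6 / 0.3616 = 16.59
S₃ = 16.59 × 0.0617^0.3250 = 16.59 × 0.4045 ≈ 6.712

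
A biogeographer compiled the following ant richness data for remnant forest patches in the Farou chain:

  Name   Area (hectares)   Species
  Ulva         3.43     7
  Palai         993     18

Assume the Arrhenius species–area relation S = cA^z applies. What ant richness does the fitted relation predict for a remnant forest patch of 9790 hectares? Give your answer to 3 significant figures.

z = ln(18/7) / ln(993/3.43) = 0.9445 / 5.6682 = 0.1666
c = 7 / 3.43^0.1666 = 7 / 1.228 = 5.7
S₃ = 5.7 × 9790^0.1666 = 5.7 × 4.623 ≈ 26.36

26.4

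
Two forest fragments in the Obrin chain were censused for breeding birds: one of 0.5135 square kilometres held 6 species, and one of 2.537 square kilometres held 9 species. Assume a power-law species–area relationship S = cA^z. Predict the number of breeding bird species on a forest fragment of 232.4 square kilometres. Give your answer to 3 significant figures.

28.3

z = ln(9/6) / ln(2.537/0.5135) = 0.4055 / 1.5975 = 0.2538
c = 6 / 0.5135^0.2538 = 6 / 0.8444 = 7.106
S₃ = 7.106 × 232.4^0.2538 = 7.106 × 3.986 ≈ 28.33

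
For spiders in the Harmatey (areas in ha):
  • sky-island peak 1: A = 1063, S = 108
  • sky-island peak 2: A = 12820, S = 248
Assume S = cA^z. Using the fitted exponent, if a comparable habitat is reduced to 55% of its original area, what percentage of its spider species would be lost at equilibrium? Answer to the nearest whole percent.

z = ln(248/108) / ln(12820/1063) = 0.8313 / 2.4899 = 0.3339
S_new/S_old = (A_new/A_old)^z = 0.55^0.3339 = exp(0.3339 × -0.5978) = 0.8191
Fraction lost = 1 − 0.8191 = 0.1809

18%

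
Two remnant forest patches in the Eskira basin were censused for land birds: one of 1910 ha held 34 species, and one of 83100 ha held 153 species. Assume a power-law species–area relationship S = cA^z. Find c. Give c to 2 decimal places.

z = ln(S₂/S₁) / ln(A₂/A₁) = ln(153/34) / ln(83100/1910) = 1.5041 / 3.7729 = 0.3986
c = S₁ / A₁^z = 34 / 1910^0.3986 = 34 / 20.32 = 1.673

1.67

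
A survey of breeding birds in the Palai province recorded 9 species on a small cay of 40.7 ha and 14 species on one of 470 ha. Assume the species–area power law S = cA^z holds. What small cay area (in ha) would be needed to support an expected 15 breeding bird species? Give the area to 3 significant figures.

z = ln(14/9) / ln(470/40.7) = 0.4418 / 2.4465 = 0.1806
c = 9 / 40.7^0.1806 = 9 / 1.953 = 4.608
A = (15/4.608)^(1/0.1806) ⇒ ln A = ln(3.255)/0.1806 = 6.5348
A = e^6.5348 ≈ 688.7 ha

689 ha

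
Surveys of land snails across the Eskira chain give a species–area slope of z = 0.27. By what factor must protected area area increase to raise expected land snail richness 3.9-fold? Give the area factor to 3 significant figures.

155

(A₂/A₁)^0.27 = 3.9, so A₂/A₁ = 3.9^(1/0.27) = 3.9^3.704
ln(A₂/A₁) = ln 3.9 / 0.27 = 1.3610 / 0.27 = 5.0407
A₂/A₁ = e^5.0407 ≈ 154.6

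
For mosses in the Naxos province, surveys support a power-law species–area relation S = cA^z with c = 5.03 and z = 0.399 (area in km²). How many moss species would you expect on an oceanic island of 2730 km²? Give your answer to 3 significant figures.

S = 5.03 × 2730^0.399
ln S = ln 5.03 + 0.399 × ln 2730 = 1.6154 + 0.399 × 7.9121 = 4.7723
S = e^4.7723 ≈ 118.2

118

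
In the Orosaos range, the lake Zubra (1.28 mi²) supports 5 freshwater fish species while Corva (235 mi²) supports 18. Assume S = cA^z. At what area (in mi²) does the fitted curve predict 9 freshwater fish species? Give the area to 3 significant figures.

z = ln(18/5) / ln(235/1.28) = 1.2809 / 5.2127 = 0.2457
c = 5 / 1.28^0.2457 = 5 / 1.063 = 4.706
A = (9/4.706)^(1/0.2457) ⇒ ln A = ln(1.913)/0.2457 = 2.6388
A = e^2.6388 ≈ 14 mi²

14.0 mi²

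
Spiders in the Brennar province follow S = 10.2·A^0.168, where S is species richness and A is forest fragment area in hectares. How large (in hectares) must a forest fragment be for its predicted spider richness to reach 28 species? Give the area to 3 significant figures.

408 hectares

28 = 10.2 × A^0.168  ⇒  A^0.168 = 28/10.2 = 2.745
ln A = ln(2.745) / 0.168 = 1.0098 / 0.168 = 6.0108
A = e^6.0108 ≈ 407.8 hectares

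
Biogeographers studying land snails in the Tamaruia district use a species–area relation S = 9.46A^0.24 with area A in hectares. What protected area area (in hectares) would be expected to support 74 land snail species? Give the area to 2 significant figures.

74 = 9.46 × A^0.24  ⇒  A^0.24 = 74/9.46 = 7.822
ln A = ln(7.822) / 0.24 = 2.0570 / 0.24 = 8.5708
A = e^8.5708 ≈ 5275 hectares

5300 hectares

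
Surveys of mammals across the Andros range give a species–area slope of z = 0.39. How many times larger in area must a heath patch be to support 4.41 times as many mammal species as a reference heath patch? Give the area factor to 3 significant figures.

44.9

(A₂/A₁)^0.39 = 4.41, so A₂/A₁ = 4.41^(1/0.39) = 4.41^2.564
ln(A₂/A₁) = ln 4.41 / 0.39 = 1.4839 / 0.39 = 3.8048
A₂/A₁ = e^3.8048 ≈ 44.92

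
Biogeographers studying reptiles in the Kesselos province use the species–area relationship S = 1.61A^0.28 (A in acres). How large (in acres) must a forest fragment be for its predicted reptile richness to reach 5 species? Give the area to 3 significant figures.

5 = 1.61 × A^0.28  ⇒  A^0.28 = 5/1.61 = 3.106
ln A = ln(3.106) / 0.28 = 1.1332 / 0.28 = 4.0472
A = e^4.0472 ≈ 57.23 acres

57.2 acres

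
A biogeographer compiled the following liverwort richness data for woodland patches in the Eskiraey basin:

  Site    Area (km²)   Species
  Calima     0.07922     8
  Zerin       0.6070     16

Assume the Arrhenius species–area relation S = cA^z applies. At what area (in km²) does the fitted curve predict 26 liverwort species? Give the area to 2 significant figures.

2.5 km²

z = ln(16/8) / ln(0.607/0.07922) = 0.6931 / 2.0363 = 0.3404
c = 8 / 0.07922^0.3404 = 8 / 0.4219 = 18.96
A = (26/18.96)^(1/0.3404) ⇒ ln A = ln(1.371)/0.3404 = 0.9271
A = e^0.9271 ≈ 2.527 km²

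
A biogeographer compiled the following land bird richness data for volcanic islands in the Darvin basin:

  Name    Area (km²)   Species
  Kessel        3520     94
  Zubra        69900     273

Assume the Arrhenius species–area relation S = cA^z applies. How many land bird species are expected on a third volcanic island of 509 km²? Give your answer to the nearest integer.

47

z = ln(273/94) / ln(69900/3520) = 1.0662 / 2.9886 = 0.3567
c = 94 / 3520^0.3567 = 94 / 18.42 = 5.104
S₃ = 5.104 × 509^0.3567 = 5.104 × 9.239 ≈ 47.15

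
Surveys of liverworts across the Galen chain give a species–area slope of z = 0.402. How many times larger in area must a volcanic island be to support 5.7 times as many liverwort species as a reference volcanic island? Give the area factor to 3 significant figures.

(A₂/A₁)^0.402 = 5.7, so A₂/A₁ = 5.7^(1/0.402) = 5.7^2.488
ln(A₂/A₁) = ln 5.7 / 0.402 = 1.7405 / 0.402 = 4.3295
A₂/A₁ = e^4.3295 ≈ 75.91

75.9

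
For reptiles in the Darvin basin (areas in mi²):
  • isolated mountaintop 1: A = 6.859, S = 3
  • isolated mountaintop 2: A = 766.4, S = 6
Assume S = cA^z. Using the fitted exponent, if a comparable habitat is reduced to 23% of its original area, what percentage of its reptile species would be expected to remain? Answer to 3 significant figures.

80.6%

z = ln(6/3) / ln(766.4/6.859) = 0.6931 / 4.7161 = 0.1470
S_new/S_old = (A_new/A_old)^z = 0.23^0.1470 = exp(0.1470 × -1.4697) = 0.8057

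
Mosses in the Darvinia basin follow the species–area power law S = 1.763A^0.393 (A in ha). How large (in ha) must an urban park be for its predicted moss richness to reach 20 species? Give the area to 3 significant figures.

20 = 1.763 × A^0.393  ⇒  A^0.393 = 20/1.763 = 11.34
ln A = ln(11.34) / 0.393 = 2.4287 / 0.393 = 6.1799
A = e^6.1799 ≈ 483 ha

483 ha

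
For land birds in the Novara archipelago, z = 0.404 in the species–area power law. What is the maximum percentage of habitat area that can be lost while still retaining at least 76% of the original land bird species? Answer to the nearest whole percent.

Need (A_new/A_old)^0.404 = 0.76, so A_new/A_old = 0.76^(1/0.404) = 0.76^2.475
ln(A_new/A_old) = ln 0.76 / 0.404 = -0.2744 / 0.404 = -0.6793
A_new/A_old = e^-0.6793 ≈ 0.507
Fraction that can be lost = 1 − 0.507 = 0.493

49%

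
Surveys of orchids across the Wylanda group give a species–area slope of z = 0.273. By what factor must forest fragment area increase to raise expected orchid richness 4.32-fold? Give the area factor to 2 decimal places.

(A₂/A₁)^0.273 = 4.32, so A₂/A₁ = 4.32^(1/0.273) = 4.32^3.663
ln(A₂/A₁) = ln 4.32 / 0.273 = 1.4633 / 0.273 = 5.3599
A₂/A₁ = e^5.3599 ≈ 212.7

212.71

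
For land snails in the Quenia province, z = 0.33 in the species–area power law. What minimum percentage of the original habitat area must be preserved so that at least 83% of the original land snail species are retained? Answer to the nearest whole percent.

57%

Need (A_new/A_old)^0.33 = 0.83, so A_new/A_old = 0.83^(1/0.33) = 0.83^3.03
ln(A_new/A_old) = ln 0.83 / 0.33 = -0.1863 / 0.33 = -0.5646
A_new/A_old = e^-0.5646 ≈ 0.5686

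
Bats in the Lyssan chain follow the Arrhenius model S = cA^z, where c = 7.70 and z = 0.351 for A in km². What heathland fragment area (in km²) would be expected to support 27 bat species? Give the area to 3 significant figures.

35.7 km²

27 = 7.7 × A^0.351  ⇒  A^0.351 = 27/7.7 = 3.506
ln A = ln(3.506) / 0.351 = 1.2546 / 0.351 = 3.5744
A = e^3.5744 ≈ 35.67 km²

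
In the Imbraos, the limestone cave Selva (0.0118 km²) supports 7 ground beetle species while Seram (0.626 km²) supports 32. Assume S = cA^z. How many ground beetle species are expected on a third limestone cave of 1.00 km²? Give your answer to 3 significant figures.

38.3

z = ln(32/7) / ln(0.626/0.0118) = 1.5198 / 3.9713 = 0.3827
c = 7 / 0.0118^0.3827 = 7 / 0.1829 = 38.28
S₃ = 38.28 × 1^0.3827 = 38.28 × 1 ≈ 38.28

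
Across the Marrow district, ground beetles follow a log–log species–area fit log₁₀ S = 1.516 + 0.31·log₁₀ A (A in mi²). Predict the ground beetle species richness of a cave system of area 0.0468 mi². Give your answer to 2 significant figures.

13

S = 32.81 × 0.0468^0.31
ln S = ln 32.81 + 0.31 × ln 0.0468 = 3.4907 + 0.31 × -3.0619 = 2.5415
S = e^2.5415 ≈ 12.7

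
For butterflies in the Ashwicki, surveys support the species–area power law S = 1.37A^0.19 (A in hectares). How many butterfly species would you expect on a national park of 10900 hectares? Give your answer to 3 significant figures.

S = 1.37 × 10900^0.19
ln S = ln 1.37 + 0.19 × ln 10900 = 0.3148 + 0.19 × 9.2965 = 2.0811
S = e^2.0811 ≈ 8.014

8.01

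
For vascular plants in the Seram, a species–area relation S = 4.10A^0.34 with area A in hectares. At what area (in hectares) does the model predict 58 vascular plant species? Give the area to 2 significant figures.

2400 hectares

58 = 4.1 × A^0.34  ⇒  A^0.34 = 58/4.1 = 14.15
ln A = ln(14.15) / 0.34 = 2.6495 / 0.34 = 7.7925
A = e^7.7925 ≈ 2422 hectares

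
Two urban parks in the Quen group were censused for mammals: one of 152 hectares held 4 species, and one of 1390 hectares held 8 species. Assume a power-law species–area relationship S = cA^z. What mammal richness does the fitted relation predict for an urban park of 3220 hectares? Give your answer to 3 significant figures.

10.4

z = ln(8/4) / ln(1390/152) = 0.6931 / 2.2132 = 0.3132
c = 4 / 152^0.3132 = 4 / 4.823 = 0.8293
S₃ = 0.8293 × 3220^0.3132 = 0.8293 × 12.55 ≈ 10.41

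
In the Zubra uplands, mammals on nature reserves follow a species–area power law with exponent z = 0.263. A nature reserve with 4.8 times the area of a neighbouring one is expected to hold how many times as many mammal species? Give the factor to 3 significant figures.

S₂/S₁ = (A₂/A₁)^z = 4.8^0.263
ln(S₂/S₁) = 0.263 × ln 4.8 = 0.263 × 1.5686 = 0.4125
S₂/S₁ = e^0.4125 ≈ 1.511

1.51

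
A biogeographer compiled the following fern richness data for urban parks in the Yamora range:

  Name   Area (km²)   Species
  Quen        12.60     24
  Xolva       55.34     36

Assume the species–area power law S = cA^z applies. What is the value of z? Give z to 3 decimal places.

Taking logs: ln S = ln c + z ln A, so z = (ln S₂ − ln S₁)/(ln A₂ − ln A₁).
z = ln(36/24) / ln(55.34/12.6) = ln(1.5) / ln(4.392) = 0.4055 / 1.4798 = 0.2740

0.274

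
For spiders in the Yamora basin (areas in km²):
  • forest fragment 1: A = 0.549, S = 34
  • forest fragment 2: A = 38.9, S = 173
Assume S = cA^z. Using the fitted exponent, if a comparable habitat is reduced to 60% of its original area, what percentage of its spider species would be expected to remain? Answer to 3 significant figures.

z = ln(173/34) / ln(38.9/0.549) = 1.6269 / 4.2607 = 0.3819
S_new/S_old = (A_new/A_old)^z = 0.6^0.3819 = exp(0.3819 × -0.5108) = 0.8228

82.3%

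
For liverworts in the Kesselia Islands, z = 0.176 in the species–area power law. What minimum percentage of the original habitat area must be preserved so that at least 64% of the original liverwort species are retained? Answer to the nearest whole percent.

Need (A_new/A_old)^0.176 = 0.64, so A_new/A_old = 0.64^(1/0.176) = 0.64^5.682
ln(A_new/A_old) = ln 0.64 / 0.176 = -0.4463 / 0.176 = -2.5357
A_new/A_old = e^-2.5357 ≈ 0.0792

8%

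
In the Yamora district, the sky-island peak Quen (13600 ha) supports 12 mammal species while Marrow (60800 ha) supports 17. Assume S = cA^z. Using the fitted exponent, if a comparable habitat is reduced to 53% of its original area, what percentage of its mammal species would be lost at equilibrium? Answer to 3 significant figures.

z = ln(17/12) / ln(60800/13600) = 0.3483 / 1.4975 = 0.2326
S_new/S_old = (A_new/A_old)^z = 0.53^0.2326 = exp(0.2326 × -0.6349) = 0.8627
Fraction lost = 1 − 0.8627 = 0.1373

13.7%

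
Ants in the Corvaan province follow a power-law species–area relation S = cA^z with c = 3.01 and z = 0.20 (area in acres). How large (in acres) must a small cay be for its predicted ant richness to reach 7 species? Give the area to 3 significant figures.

7 = 3.01 × A^0.2  ⇒  A^0.2 = 7/3.01 = 2.326
ln A = ln(2.326) / 0.2 = 0.8440 / 0.2 = 4.2199
A = e^4.2199 ≈ 68.02 acres

68.0 acres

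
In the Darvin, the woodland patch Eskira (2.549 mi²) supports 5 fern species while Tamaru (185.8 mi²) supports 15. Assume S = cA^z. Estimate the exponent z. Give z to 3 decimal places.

0.256

Taking logs: ln S = ln c + z ln A, so z = (ln S₂ − ln S₁)/(ln A₂ − ln A₁).
z = ln(15/5) / ln(185.8/2.549) = ln(3) / ln(72.89) = 1.0986 / 4.2890 = 0.2561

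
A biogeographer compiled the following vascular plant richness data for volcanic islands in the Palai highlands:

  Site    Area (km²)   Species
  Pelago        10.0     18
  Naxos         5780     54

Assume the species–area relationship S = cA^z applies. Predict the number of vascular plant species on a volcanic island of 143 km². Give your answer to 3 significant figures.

28.5

z = ln(54/18) / ln(5780/10) = 1.0986 / 6.3596 = 0.1727
c = 18 / 10^0.1727 = 18 / 1.489 = 12.09
S₃ = 12.09 × 143^0.1727 = 12.09 × 2.357 ≈ 28.5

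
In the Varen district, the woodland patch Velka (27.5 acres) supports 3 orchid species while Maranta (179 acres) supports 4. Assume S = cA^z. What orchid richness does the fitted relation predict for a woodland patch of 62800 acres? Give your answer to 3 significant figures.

9.84

z = ln(4/3) / ln(179/27.5) = 0.2877 / 1.8732 = 0.1536
c = 3 / 27.5^0.1536 = 3 / 1.664 = 1.803
S₃ = 1.803 × 62800^0.1536 = 1.803 × 5.456 ≈ 9.839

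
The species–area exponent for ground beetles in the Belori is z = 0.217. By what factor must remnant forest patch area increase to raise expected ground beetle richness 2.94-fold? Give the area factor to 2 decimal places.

143.97

(A₂/A₁)^0.217 = 2.94, so A₂/A₁ = 2.94^(1/0.217) = 2.94^4.608
ln(A₂/A₁) = ln 2.94 / 0.217 = 1.0784 / 0.217 = 4.9696
A₂/A₁ = e^4.9696 ≈ 144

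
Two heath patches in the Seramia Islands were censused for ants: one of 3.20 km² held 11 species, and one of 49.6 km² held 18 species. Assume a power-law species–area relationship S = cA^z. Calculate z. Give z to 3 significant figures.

0.180

Taking logs: ln S = ln c + z ln A, so z = (ln S₂ − ln S₁)/(ln A₂ − ln A₁).
z = ln(18/11) / ln(49.6/3.2) = ln(1.636) / ln(15.5) = 0.4925 / 2.7408 = 0.1797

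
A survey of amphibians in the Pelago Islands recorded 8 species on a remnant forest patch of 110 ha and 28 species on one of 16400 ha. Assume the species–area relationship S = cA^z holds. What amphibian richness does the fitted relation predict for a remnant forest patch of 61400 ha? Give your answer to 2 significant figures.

39

z = ln(28/8) / ln(16400/110) = 1.2528 / 5.0046 = 0.2503
c = 8 / 110^0.2503 = 8 / 3.243 = 2.466
S₃ = 2.466 × 61400^0.2503 = 2.466 × 15.8 ≈ 38.97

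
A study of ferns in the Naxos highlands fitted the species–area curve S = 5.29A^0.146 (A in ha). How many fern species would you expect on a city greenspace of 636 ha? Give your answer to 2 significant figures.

S = 5.29 × 636^0.146
ln S = ln 5.29 + 0.146 × ln 636 = 1.6658 + 0.146 × 6.4552 = 2.6083
S = e^2.6083 ≈ 13.58

14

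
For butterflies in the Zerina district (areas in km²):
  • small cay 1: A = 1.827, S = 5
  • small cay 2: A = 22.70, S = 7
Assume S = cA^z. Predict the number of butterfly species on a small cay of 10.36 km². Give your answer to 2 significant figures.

6.3

z = ln(7/5) / ln(22.7/1.827) = 0.3365 / 2.5197 = 0.1335
c = 5 / 1.827^0.1335 = 5 / 1.084 = 4.613
S₃ = 4.613 × 10.36^0.1335 = 4.613 × 1.366 ≈ 6.304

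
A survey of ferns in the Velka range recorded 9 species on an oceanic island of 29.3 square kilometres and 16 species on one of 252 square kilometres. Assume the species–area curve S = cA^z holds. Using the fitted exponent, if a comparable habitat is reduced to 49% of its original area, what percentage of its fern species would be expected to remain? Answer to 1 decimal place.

82.6%

z = ln(16/9) / ln(252/29.3) = 0.5754 / 2.1518 = 0.2674
S_new/S_old = (A_new/A_old)^z = 0.49^0.2674 = exp(0.2674 × -0.7133) = 0.8263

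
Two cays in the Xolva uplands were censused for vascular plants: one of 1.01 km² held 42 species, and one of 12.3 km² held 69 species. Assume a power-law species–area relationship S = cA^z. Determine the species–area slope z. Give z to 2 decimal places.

Taking logs: ln S = ln c + z ln A, so z = (ln S₂ − ln S₁)/(ln A₂ − ln A₁).
z = ln(69/42) / ln(12.3/1.01) = ln(1.643) / ln(12.18) = 0.4964 / 2.4996 = 0.1986

0.20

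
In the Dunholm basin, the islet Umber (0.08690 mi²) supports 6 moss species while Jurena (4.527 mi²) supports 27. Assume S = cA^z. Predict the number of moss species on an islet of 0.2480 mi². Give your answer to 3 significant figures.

z = ln(27/6) / ln(4.527/0.0869) = 1.5041 / 3.9531 = 0.3805
c = 6 / 0.0869^0.3805 = 6 / 0.3947 = 15.2
S₃ = 15.2 × 0.248^0.3805 = 15.2 × 0.5883 ≈ 8.942

8.94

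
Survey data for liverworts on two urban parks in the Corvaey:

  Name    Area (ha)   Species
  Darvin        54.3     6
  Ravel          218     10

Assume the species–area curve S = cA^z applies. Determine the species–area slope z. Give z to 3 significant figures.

0.368

Taking logs: ln S = ln c + z ln A, so z = (ln S₂ − ln S₁)/(ln A₂ − ln A₁).
z = ln(10/6) / ln(218/54.3) = ln(1.667) / ln(4.015) = 0.5108 / 1.3900 = 0.3675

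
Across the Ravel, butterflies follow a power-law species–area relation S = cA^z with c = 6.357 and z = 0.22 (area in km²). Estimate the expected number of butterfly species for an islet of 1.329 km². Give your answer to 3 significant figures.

S = 6.357 × 1.329^0.22
ln S = ln 6.357 + 0.22 × ln 1.329 = 1.8496 + 0.22 × 0.2844 = 1.9121
S = e^1.9121 ≈ 6.767

6.77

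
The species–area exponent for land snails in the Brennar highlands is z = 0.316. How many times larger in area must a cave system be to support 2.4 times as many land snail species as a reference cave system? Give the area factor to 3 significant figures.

(A₂/A₁)^0.316 = 2.4, so A₂/A₁ = 2.4^(1/0.316) = 2.4^3.165
ln(A₂/A₁) = ln 2.4 / 0.316 = 0.8755 / 0.316 = 2.7705
A₂/A₁ = e^2.7705 ≈ 15.97

16.0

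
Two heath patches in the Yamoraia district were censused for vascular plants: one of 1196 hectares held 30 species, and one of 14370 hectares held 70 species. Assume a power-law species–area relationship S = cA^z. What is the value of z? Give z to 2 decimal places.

0.34

Taking logs: ln S = ln c + z ln A, so z = (ln S₂ − ln S₁)/(ln A₂ − ln A₁).
z = ln(70/30) / ln(14370/1196) = ln(2.333) / ln(12.02) = 0.8473 / 2.4862 = 0.3408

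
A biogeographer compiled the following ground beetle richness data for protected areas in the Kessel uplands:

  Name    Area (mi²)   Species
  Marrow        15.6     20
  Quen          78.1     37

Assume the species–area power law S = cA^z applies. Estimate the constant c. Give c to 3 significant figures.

7.00

z = ln(S₂/S₁) / ln(A₂/A₁) = ln(37/20) / ln(78.1/15.6) = 0.6152 / 1.6107 = 0.3819
c = S₁ / A₁^z = 20 / 15.6^0.3819 = 20 / 2.856 = 7.004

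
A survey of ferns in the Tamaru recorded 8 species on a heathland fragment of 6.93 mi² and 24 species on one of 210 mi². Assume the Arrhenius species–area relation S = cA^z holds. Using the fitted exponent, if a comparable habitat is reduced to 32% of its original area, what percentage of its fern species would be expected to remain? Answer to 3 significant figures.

z = ln(24/8) / ln(210/6.93) = 1.0986 / 3.4112 = 0.3221
S_new/S_old = (A_new/A_old)^z = 0.32^0.3221 = exp(0.3221 × -1.1394) = 0.6928

69.3%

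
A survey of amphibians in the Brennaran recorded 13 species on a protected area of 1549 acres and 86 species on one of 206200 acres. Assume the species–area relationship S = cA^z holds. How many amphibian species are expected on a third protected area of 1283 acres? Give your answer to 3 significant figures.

z = ln(86/13) / ln(206200/1549) = 1.8894 / 4.8912 = 0.3863
c = 13 / 1549^0.3863 = 13 / 17.07 = 0.7615
S₃ = 0.7615 × 1283^0.3863 = 0.7615 × 15.87 ≈ 12.09

12.1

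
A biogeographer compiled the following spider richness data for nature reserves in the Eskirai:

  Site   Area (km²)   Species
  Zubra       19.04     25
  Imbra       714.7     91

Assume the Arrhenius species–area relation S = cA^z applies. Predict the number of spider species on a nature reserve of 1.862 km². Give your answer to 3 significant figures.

z = ln(91/25) / ln(714.7/19.04) = 1.2920 / 3.6253 = 0.3564
c = 25 / 19.04^0.3564 = 25 / 2.858 = 8.748
S₃ = 8.748 × 1.862^0.3564 = 8.748 × 1.248 ≈ 10.92

10.9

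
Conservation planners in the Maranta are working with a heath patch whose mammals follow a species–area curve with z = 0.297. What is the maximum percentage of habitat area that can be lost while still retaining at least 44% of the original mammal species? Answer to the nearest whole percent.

Need (A_new/A_old)^0.297 = 0.44, so A_new/A_old = 0.44^(1/0.297) = 0.44^3.367
ln(A_new/A_old) = ln 0.44 / 0.297 = -0.8210 / 0.297 = -2.7642
A_new/A_old = e^-2.7642 ≈ 0.06302
Fraction that can be lost = 1 − 0.06302 = 0.937

94%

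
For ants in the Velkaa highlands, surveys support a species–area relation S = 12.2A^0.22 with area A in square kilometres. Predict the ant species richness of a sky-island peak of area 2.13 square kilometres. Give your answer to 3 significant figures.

S = 12.2 × 2.13^0.22
ln S = ln 12.2 + 0.22 × ln 2.13 = 2.5014 + 0.22 × 0.7561 = 2.6678
S = e^2.6678 ≈ 14.41

14.4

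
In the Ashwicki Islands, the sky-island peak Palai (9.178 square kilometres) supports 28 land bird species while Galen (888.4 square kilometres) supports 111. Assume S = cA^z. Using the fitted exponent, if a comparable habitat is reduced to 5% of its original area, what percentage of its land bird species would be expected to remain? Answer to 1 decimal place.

40.6%

z = ln(111/28) / ln(888.4/9.178) = 1.3773 / 4.5726 = 0.3012
S_new/S_old = (A_new/A_old)^z = 0.05^0.3012 = exp(0.3012 × -2.9957) = 0.4056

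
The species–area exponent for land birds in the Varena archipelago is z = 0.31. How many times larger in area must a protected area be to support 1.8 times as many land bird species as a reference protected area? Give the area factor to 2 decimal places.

(A₂/A₁)^0.31 = 1.8, so A₂/A₁ = 1.8^(1/0.31) = 1.8^3.226
ln(A₂/A₁) = ln 1.8 / 0.31 = 0.5878 / 0.31 = 1.8961
A₂/A₁ = e^1.8961 ≈ 6.66

6.66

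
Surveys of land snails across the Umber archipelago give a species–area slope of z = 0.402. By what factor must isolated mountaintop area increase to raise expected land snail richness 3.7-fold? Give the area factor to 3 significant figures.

(A₂/A₁)^0.402 = 3.7, so A₂/A₁ = 3.7^(1/0.402) = 3.7^2.488
ln(A₂/A₁) = ln 3.7 / 0.402 = 1.3083 / 0.402 = 3.2546
A₂/A₁ = e^3.2546 ≈ 25.91

25.9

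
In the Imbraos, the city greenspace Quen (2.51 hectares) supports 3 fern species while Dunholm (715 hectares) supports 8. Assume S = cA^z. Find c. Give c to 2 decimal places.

2.56

z = ln(S₂/S₁) / ln(A₂/A₁) = ln(8/3) / ln(715/2.51) = 0.9808 / 5.6520 = 0.1735
c = S₁ / A₁^z = 3 / 2.51^0.1735 = 3 / 1.173 = 2.557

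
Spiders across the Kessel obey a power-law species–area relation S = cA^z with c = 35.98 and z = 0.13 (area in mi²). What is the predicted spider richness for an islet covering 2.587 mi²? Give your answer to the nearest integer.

S = 35.98 × 2.587^0.13
ln S = ln 35.98 + 0.13 × ln 2.587 = 3.5830 + 0.13 × 0.9505 = 3.7065
S = e^3.7065 ≈ 40.71

41 species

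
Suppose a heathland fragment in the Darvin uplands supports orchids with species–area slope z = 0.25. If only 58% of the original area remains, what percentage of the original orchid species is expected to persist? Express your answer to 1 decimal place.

87.3%

S_new/S_old = (A_new/A_old)^z = 0.58^0.25
= exp(0.25 × ln 0.58) = exp(0.25 × -0.5447) = exp(-0.1362) ≈ 0.8727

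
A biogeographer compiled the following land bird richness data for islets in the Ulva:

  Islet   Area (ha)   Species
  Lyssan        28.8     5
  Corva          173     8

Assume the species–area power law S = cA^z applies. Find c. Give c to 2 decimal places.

z = ln(S₂/S₁) / ln(A₂/A₁) = ln(8/5) / ln(173/28.8) = 0.4700 / 1.7929 = 0.2621
c = S₁ / A₁^z = 5 / 28.8^0.2621 = 5 / 2.413 = 2.072

2.07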